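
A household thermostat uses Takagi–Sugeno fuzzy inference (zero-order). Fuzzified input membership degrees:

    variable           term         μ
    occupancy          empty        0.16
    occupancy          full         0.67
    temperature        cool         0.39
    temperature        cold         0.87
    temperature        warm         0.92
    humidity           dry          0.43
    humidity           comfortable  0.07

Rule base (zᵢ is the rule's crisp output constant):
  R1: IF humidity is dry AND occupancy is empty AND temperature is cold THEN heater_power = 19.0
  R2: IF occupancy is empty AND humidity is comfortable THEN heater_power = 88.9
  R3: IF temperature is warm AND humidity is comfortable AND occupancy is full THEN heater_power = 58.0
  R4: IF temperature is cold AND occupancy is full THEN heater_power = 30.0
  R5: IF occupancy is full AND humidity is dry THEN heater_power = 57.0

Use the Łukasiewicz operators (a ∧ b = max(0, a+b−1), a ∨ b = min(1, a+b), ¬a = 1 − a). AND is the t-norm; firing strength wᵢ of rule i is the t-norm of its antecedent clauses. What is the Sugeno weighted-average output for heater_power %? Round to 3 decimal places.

R1 (z=19.0): dry=0.43, empty=0.16, cold=0.87; AND[max(0, a+b−1)] → w = 0.00
R2 (z=88.9): empty=0.16, comfortable=0.07; AND[max(0, a+b−1)] → w = 0.00
R3 (z=58.0): warm=0.92, comfortable=0.07, full=0.67; AND[max(0, a+b−1)] → w = 0.00
R4 (z=30.0): cold=0.87, full=0.67; AND[max(0, a+b−1)] → w = 0.54
R5 (z=57.0): full=0.67, dry=0.43; AND[max(0, a+b−1)] → w = 0.10
Weighted average = (0.00·19.0 + 0.00·88.9 + 0.00·58.0 + 0.54·30.0 + 0.10·57.0) / (0.00 + 0.00 + 0.00 + 0.54 + 0.10)
  = 21.9000 / 0.6400 = 34.219

34.219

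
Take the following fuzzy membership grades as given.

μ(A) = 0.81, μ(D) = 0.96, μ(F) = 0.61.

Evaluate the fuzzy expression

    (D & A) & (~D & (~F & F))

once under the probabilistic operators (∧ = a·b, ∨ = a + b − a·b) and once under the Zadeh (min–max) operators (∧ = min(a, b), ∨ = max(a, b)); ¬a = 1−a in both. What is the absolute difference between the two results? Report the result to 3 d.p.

0.033

Under probabilistic:
  D & A = a·b on (0.9600, 0.8100) = 0.7776
  ~D = 1 − 0.9600 = 0.0400
  ~F = 1 − 0.6100 = 0.3900
  ~F & F = a·b on (0.3900, 0.6100) = 0.2379
  ~D & (~F & F) = a·b on (0.0400, 0.2379) = 0.0095
  (D & A) & (~D & (~F & F)) = a·b on (0.7776, 0.0095) = 0.0074
  → value = 0.0074
Under Zadeh (min–max):
  D & A = min(a, b) on (0.96, 0.81) = 0.81
  ~D = 1 − 0.96 = 0.04
  ~F = 1 − 0.61 = 0.39
  ~F & F = min(a, b) on (0.39, 0.61) = 0.39
  ~D & (~F & F) = min(a, b) on (0.04, 0.39) = 0.04
  (D & A) & (~D & (~F & F)) = min(a, b) on (0.81, 0.04) = 0.04
  → value = 0.0400
|0.0074 − 0.0400| = 0.033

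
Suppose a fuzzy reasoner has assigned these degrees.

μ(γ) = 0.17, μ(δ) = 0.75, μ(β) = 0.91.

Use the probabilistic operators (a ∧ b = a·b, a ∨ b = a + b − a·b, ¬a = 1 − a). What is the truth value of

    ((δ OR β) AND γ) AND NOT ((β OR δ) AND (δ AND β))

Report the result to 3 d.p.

0.055

δ OR β = a + b − a·b on (0.7500, 0.9100) = 0.9775
(δ OR β) AND γ = a·b on (0.9775, 0.1700) = 0.1662
β OR δ = a + b − a·b on (0.9100, 0.7500) = 0.9775
δ AND β = a·b on (0.7500, 0.9100) = 0.6825
(β OR δ) AND (δ AND β) = a·b on (0.9775, 0.6825) = 0.6671
NOT ((β OR δ) AND (δ AND β)) = 1 − 0.6671 = 0.3329
((δ OR β) AND γ) AND NOT ((β OR δ) AND (δ AND β)) = a·b on (0.1662, 0.3329) = 0.0553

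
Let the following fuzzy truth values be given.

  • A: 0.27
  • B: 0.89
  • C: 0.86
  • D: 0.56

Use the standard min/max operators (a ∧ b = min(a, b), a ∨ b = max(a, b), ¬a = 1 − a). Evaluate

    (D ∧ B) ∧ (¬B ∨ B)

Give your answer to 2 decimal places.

D ∧ B = min(a, b) on (0.56, 0.89) = 0.56
¬B = 1 − 0.89 = 0.11
¬B ∨ B = max(a, b) on (0.11, 0.89) = 0.89
(D ∧ B) ∧ (¬B ∨ B) = min(a, b) on (0.56, 0.89) = 0.56

0.56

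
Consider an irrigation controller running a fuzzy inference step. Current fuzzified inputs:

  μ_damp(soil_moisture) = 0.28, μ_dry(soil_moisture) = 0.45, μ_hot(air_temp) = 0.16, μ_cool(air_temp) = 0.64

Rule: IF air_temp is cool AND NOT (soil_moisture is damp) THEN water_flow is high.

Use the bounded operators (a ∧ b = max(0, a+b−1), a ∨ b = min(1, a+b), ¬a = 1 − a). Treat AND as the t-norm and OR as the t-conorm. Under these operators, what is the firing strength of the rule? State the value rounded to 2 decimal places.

firing strength: cool=0.64, ¬damp=1−0.28=0.72; AND[max(0, a+b−1)] → w = 0.36

0.36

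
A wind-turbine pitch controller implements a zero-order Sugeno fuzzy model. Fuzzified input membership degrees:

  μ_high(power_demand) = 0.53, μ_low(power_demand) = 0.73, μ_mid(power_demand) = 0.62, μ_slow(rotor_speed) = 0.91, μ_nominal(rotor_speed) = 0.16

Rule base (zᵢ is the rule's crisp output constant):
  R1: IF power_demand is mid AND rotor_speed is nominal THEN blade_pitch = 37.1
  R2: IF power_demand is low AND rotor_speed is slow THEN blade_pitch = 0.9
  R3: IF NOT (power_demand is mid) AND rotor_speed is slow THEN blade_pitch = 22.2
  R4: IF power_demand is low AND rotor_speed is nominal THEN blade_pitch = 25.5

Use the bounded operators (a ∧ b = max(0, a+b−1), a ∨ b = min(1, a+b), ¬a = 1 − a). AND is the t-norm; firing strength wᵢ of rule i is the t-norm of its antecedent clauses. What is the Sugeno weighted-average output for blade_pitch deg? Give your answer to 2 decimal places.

7.54

R1 (z=37.1): mid=0.62, nominal=0.16; AND[max(0, a+b−1)] → w = 0.00
R2 (z=0.9): low=0.73, slow=0.91; AND[max(0, a+b−1)] → w = 0.64
R3 (z=22.2): ¬mid=1−0.62=0.38, slow=0.91; AND[max(0, a+b−1)] → w = 0.29
R4 (z=25.5): low=0.73, nominal=0.16; AND[max(0, a+b−1)] → w = 0.00
Weighted average = (0.00·37.1 + 0.64·0.9 + 0.29·22.2 + 0.00·25.5) / (0.00 + 0.64 + 0.29 + 0.00)
  = 7.0140 / 0.9300 = 7.54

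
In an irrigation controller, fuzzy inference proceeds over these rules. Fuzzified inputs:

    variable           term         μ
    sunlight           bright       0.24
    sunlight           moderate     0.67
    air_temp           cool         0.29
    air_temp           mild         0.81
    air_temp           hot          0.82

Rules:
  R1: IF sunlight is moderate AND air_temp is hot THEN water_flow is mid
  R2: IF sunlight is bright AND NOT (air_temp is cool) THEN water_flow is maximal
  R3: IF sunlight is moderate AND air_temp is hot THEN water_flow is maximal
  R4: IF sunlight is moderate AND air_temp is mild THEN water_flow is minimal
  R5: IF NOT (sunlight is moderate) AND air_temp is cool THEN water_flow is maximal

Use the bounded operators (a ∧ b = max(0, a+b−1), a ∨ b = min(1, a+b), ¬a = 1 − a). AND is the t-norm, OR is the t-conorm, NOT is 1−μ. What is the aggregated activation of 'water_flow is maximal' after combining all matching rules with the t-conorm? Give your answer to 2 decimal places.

R1: moderate=0.67, hot=0.82; AND[max(0, a+b−1)] → w = 0.49
R2: bright=0.24, ¬cool=1−0.29=0.71; AND[max(0, a+b−1)] → w = 0.00
R3: moderate=0.67, hot=0.82; AND[max(0, a+b−1)] → w = 0.49
R4: moderate=0.67, mild=0.81; AND[max(0, a+b−1)] → w = 0.48
R5: ¬moderate=1−0.67=0.33, cool=0.29; AND[max(0, a+b−1)] → w = 0.00
Rules with consequent 'maximal': {R2, R3, R5} → strengths 0.00, 0.49, 0.00
Aggregate via t-conorm [min(1, a+b)]: 0.49

0.49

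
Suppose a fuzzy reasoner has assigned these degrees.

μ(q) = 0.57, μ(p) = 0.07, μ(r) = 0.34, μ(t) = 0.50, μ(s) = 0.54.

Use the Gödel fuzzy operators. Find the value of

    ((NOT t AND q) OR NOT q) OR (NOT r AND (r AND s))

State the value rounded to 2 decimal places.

0.50

NOT t = 1 − 0.50 = 0.50
NOT t AND q = min(a, b) on (0.50, 0.57) = 0.50
NOT q = 1 − 0.57 = 0.43
(NOT t AND q) OR NOT q = max(a, b) on (0.50, 0.43) = 0.50
NOT r = 1 − 0.34 = 0.66
r AND s = min(a, b) on (0.34, 0.54) = 0.34
NOT r AND (r AND s) = min(a, b) on (0.66, 0.34) = 0.34
((NOT t AND q) OR NOT q) OR (NOT r AND (r AND s)) = max(a, b) on (0.50, 0.34) = 0.50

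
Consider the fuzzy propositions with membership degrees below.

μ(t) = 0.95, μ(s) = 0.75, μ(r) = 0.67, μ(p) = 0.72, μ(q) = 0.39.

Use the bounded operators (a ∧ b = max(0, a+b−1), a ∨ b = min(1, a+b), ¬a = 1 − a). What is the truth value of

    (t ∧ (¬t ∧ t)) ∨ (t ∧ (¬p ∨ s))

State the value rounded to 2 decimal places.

¬t = 1 − 0.95 = 0.05
¬t ∧ t = max(0, a+b−1) on (0.05, 0.95) = 0.00
t ∧ (¬t ∧ t) = max(0, a+b−1) on (0.95, 0.00) = 0.00
¬p = 1 − 0.72 = 0.28
¬p ∨ s = min(1, a+b) on (0.28, 0.75) = 1.00
t ∧ (¬p ∨ s) = max(0, a+b−1) on (0.95, 1.00) = 0.95
(t ∧ (¬t ∧ t)) ∨ (t ∧ (¬p ∨ s)) = min(1, a+b) on (0.00, 0.95) = 0.95

0.95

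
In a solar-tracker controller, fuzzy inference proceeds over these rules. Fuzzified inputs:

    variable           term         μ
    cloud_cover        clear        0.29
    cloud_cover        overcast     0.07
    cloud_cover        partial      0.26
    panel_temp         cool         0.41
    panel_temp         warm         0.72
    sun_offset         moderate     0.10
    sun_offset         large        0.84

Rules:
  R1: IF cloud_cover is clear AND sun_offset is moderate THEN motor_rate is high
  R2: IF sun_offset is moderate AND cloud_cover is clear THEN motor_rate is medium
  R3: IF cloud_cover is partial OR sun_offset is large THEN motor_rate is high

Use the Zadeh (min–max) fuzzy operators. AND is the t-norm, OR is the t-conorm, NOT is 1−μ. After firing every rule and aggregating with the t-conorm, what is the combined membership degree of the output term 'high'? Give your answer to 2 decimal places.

0.84

R1: clear=0.29, moderate=0.10; AND[min(a, b)] → w = 0.10
R2: moderate=0.10, clear=0.29; AND[min(a, b)] → w = 0.10
R3: partial=0.26, large=0.84; OR[max(a, b)] → w = 0.84
Rules with consequent 'high': {R1, R3} → strengths 0.10, 0.84
Aggregate via t-conorm [max(a, b)]: 0.84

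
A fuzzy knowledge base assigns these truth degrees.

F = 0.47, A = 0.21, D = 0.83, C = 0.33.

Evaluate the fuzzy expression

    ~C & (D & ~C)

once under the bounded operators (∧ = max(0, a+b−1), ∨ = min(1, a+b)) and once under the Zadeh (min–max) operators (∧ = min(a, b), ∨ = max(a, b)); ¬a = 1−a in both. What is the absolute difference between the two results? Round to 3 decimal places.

Under bounded:
  ~C = 1 − 0.33 = 0.67
  ~C = 1 − 0.33 = 0.67
  D & ~C = max(0, a+b−1) on (0.83, 0.67) = 0.50
  ~C & (D & ~C) = max(0, a+b−1) on (0.67, 0.50) = 0.17
  → value = 0.1700
Under Zadeh (min–max):
  ~C = 1 − 0.33 = 0.67
  ~C = 1 − 0.33 = 0.67
  D & ~C = min(a, b) on (0.83, 0.67) = 0.67
  ~C & (D & ~C) = min(a, b) on (0.67, 0.67) = 0.67
  → value = 0.6700
|0.1700 − 0.6700| = 0.500

0.500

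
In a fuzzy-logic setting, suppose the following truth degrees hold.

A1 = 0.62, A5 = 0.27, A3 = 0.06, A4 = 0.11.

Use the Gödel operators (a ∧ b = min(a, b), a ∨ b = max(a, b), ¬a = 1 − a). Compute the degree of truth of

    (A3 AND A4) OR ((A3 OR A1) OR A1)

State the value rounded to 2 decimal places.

0.62

A3 AND A4 = min(a, b) on (0.06, 0.11) = 0.06
A3 OR A1 = max(a, b) on (0.06, 0.62) = 0.62
(A3 OR A1) OR A1 = max(a, b) on (0.62, 0.62) = 0.62
(A3 AND A4) OR ((A3 OR A1) OR A1) = max(a, b) on (0.06, 0.62) = 0.62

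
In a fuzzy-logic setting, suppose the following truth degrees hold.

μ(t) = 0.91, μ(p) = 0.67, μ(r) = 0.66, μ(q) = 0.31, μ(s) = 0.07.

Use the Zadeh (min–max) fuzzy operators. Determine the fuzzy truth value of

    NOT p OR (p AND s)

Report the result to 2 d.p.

0.33

NOT p = 1 − 0.67 = 0.33
p AND s = min(a, b) on (0.67, 0.07) = 0.07
NOT p OR (p AND s) = max(a, b) on (0.33, 0.07) = 0.33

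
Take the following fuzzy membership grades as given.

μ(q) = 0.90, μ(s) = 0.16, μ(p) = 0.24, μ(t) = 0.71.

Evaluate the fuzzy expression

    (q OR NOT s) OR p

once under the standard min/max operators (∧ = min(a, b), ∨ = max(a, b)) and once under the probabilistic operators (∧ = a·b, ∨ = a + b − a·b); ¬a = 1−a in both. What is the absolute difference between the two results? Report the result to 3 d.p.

0.088

Under standard min/max:
  NOT s = 1 − 0.16 = 0.84
  q OR NOT s = max(a, b) on (0.90, 0.84) = 0.90
  (q OR NOT s) OR p = max(a, b) on (0.90, 0.24) = 0.90
  → value = 0.9000
Under probabilistic:
  NOT s = 1 − 0.1600 = 0.8400
  q OR NOT s = a + b − a·b on (0.9000, 0.8400) = 0.9840
  (q OR NOT s) OR p = a + b − a·b on (0.9840, 0.2400) = 0.9878
  → value = 0.9878
|0.9000 − 0.9878| = 0.088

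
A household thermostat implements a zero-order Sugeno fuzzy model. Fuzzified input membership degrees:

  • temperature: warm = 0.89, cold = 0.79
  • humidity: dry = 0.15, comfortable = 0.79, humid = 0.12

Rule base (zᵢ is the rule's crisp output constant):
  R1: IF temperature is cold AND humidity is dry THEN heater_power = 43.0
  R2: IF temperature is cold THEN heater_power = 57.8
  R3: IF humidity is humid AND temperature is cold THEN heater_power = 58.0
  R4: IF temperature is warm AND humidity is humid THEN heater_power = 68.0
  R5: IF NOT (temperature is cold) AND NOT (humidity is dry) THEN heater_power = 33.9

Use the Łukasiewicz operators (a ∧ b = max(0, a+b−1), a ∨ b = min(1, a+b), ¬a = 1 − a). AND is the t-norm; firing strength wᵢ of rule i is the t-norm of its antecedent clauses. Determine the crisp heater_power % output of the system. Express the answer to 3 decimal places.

56.251

R1 (z=43.0): cold=0.79, dry=0.15; AND[max(0, a+b−1)] → w = 0.00
R2 (z=57.8): cold=0.79 → w = 0.79
R3 (z=58.0): humid=0.12, cold=0.79; AND[max(0, a+b−1)] → w = 0.00
R4 (z=68.0): warm=0.89, humid=0.12; AND[max(0, a+b−1)] → w = 0.01
R5 (z=33.9): ¬cold=1−0.79=0.21, ¬dry=1−0.15=0.85; AND[max(0, a+b−1)] → w = 0.06
Weighted average = (0.00·43.0 + 0.79·57.8 + 0.00·58.0 + 0.01·68.0 + 0.06·33.9) / (0.00 + 0.79 + 0.00 + 0.01 + 0.06)
  = 48.3760 / 0.8600 = 56.251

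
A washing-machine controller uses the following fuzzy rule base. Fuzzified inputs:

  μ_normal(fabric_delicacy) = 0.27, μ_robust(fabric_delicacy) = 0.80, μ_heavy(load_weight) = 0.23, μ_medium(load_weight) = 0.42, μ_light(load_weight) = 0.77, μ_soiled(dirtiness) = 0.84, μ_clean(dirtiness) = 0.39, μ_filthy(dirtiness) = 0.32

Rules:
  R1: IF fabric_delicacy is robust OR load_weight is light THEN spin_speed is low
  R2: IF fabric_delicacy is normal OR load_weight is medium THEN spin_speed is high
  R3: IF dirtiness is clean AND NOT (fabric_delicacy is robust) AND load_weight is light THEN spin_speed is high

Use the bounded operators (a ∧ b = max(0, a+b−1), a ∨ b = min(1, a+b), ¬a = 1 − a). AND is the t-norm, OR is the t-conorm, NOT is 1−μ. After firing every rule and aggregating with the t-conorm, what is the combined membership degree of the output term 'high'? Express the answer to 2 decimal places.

R1: robust=0.80, light=0.77; OR[min(1, a+b)] → w = 1.00
R2: normal=0.27, medium=0.42; OR[min(1, a+b)] → w = 0.69
R3: clean=0.39, ¬robust=1−0.80=0.20, light=0.77; AND[max(0, a+b−1)] → w = 0.00
Rules with consequent 'high': {R2, R3} → strengths 0.69, 0.00
Aggregate via t-conorm [min(1, a+b)]: 0.69

0.69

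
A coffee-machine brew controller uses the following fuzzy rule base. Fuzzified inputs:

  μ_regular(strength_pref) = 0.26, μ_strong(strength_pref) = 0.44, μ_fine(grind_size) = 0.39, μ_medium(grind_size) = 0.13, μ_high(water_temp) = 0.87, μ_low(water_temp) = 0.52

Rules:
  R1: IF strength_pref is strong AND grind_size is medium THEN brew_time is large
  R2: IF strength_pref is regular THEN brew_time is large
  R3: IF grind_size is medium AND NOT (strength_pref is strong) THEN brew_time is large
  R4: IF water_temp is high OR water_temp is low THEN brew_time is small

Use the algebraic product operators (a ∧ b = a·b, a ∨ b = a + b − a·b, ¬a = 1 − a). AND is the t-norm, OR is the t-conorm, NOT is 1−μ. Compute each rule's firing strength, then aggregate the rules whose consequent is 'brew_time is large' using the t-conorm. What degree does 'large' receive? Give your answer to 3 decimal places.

R1: strong=0.44, medium=0.13; AND[a·b] → w = 0.0572
R2: regular=0.26 → w = 0.2600
R3: medium=0.13, ¬strong=1−0.44=0.56; AND[a·b] → w = 0.0728
R4: high=0.87, low=0.52; OR[a + b − a·b] → w = 0.9376
Rules with consequent 'large': {R1, R2, R3} → strengths 0.0572, 0.2600, 0.0728
Aggregate via t-conorm [a + b − a·b]: 0.3531

0.353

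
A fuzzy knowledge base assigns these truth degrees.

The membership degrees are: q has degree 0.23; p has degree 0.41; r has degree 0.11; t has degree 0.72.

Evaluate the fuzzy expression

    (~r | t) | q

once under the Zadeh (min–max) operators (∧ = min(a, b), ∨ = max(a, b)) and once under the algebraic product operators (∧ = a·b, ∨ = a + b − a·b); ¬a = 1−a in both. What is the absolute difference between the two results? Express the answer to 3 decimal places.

0.086

Under Zadeh (min–max):
  ~r = 1 − 0.11 = 0.89
  ~r | t = max(a, b) on (0.89, 0.72) = 0.89
  (~r | t) | q = max(a, b) on (0.89, 0.23) = 0.89
  → value = 0.8900
Under algebraic product:
  ~r = 1 − 0.1100 = 0.8900
  ~r | t = a + b − a·b on (0.8900, 0.7200) = 0.9692
  (~r | t) | q = a + b − a·b on (0.9692, 0.2300) = 0.9763
  → value = 0.9763
|0.8900 − 0.9763| = 0.086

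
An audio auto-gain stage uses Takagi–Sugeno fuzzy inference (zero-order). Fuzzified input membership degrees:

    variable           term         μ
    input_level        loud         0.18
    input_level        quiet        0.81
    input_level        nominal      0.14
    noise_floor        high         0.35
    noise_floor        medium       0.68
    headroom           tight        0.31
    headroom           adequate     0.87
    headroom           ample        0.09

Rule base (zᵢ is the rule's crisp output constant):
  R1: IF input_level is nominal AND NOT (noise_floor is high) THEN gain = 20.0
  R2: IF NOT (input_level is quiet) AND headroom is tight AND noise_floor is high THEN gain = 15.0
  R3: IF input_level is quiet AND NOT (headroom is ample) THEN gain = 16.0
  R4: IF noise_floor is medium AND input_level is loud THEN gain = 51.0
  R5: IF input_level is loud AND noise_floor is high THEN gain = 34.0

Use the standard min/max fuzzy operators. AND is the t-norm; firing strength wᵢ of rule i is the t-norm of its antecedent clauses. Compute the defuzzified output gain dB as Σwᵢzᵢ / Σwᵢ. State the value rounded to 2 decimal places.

22.61

R1 (z=20.0): nominal=0.14, ¬high=1−0.35=0.65; AND[min(a, b)] → w = 0.14
R2 (z=15.0): ¬quiet=1−0.81=0.19, tight=0.31, high=0.35; AND[min(a, b)] → w = 0.19
R3 (z=16.0): quiet=0.81, ¬ample=1−0.09=0.91; AND[min(a, b)] → w = 0.81
R4 (z=51.0): medium=0.68, loud=0.18; AND[min(a, b)] → w = 0.18
R5 (z=34.0): loud=0.18, high=0.35; AND[min(a, b)] → w = 0.18
Weighted average = (0.14·20.0 + 0.19·15.0 + 0.81·16.0 + 0.18·51.0 + 0.18·34.0) / (0.14 + 0.19 + 0.81 + 0.18 + 0.18)
  = 33.9100 / 1.5000 = 22.61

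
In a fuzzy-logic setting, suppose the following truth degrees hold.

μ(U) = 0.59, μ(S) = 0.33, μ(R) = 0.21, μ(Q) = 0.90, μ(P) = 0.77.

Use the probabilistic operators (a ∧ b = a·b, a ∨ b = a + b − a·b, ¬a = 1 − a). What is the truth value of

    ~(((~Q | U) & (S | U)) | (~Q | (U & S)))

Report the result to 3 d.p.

0.393

~Q = 1 − 0.9000 = 0.1000
~Q | U = a + b − a·b on (0.1000, 0.5900) = 0.6310
S | U = a + b − a·b on (0.3300, 0.5900) = 0.7253
(~Q | U) & (S | U) = a·b on (0.6310, 0.7253) = 0.4577
~Q = 1 − 0.9000 = 0.1000
U & S = a·b on (0.5900, 0.3300) = 0.1947
~Q | (U & S) = a + b − a·b on (0.1000, 0.1947) = 0.2752
((~Q | U) & (S | U)) | (~Q | (U & S)) = a + b − a·b on (0.4577, 0.2752) = 0.6069
~(((~Q | U) & (S | U)) | (~Q | (U & S))) = 1 − 0.6069 = 0.3931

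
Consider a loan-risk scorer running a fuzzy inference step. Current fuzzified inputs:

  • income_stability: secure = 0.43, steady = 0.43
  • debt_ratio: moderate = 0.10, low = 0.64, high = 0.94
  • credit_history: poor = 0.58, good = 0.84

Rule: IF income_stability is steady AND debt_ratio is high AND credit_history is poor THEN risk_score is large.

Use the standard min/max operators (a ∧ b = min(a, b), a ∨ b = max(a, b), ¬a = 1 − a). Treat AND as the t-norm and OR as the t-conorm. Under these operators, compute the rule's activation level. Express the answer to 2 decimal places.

0.43

firing strength: steady=0.43, high=0.94, poor=0.58; AND[min(a, b)] → w = 0.43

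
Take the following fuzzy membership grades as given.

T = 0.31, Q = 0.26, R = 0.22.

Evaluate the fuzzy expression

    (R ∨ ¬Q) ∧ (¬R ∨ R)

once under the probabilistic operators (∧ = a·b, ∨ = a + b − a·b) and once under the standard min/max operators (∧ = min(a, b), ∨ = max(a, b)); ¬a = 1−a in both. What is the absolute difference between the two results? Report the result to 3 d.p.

Under probabilistic:
  ¬Q = 1 − 0.2600 = 0.7400
  R ∨ ¬Q = a + b − a·b on (0.2200, 0.7400) = 0.7972
  ¬R = 1 − 0.2200 = 0.7800
  ¬R ∨ R = a + b − a·b on (0.7800, 0.2200) = 0.8284
  (R ∨ ¬Q) ∧ (¬R ∨ R) = a·b on (0.7972, 0.8284) = 0.6604
  → value = 0.6604
Under standard min/max:
  ¬Q = 1 − 0.26 = 0.74
  R ∨ ¬Q = max(a, b) on (0.22, 0.74) = 0.74
  ¬R = 1 − 0.22 = 0.78
  ¬R ∨ R = max(a, b) on (0.78, 0.22) = 0.78
  (R ∨ ¬Q) ∧ (¬R ∨ R) = min(a, b) on (0.74, 0.78) = 0.74
  → value = 0.7400
|0.6604 − 0.7400| = 0.080

0.080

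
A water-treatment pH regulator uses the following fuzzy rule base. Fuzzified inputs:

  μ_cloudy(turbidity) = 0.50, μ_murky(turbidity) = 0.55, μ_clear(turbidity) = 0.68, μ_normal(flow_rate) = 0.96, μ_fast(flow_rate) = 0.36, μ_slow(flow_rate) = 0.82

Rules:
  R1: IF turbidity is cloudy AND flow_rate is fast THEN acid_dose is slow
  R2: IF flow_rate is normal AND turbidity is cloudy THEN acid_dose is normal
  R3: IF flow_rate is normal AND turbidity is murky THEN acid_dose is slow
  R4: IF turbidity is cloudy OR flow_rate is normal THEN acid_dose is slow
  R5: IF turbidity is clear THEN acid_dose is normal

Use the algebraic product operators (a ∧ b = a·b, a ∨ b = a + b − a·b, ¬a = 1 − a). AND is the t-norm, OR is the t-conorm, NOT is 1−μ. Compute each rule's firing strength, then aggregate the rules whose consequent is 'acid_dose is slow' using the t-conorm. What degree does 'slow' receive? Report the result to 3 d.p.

0.992

R1: cloudy=0.50, fast=0.36; AND[a·b] → w = 0.1800
R2: normal=0.96, cloudy=0.50; AND[a·b] → w = 0.4800
R3: normal=0.96, murky=0.55; AND[a·b] → w = 0.5280
R4: cloudy=0.50, normal=0.96; OR[a + b − a·b] → w = 0.9800
R5: clear=0.68 → w = 0.6800
Rules with consequent 'slow': {R1, R3, R4} → strengths 0.1800, 0.5280, 0.9800
Aggregate via t-conorm [a + b − a·b]: 0.9923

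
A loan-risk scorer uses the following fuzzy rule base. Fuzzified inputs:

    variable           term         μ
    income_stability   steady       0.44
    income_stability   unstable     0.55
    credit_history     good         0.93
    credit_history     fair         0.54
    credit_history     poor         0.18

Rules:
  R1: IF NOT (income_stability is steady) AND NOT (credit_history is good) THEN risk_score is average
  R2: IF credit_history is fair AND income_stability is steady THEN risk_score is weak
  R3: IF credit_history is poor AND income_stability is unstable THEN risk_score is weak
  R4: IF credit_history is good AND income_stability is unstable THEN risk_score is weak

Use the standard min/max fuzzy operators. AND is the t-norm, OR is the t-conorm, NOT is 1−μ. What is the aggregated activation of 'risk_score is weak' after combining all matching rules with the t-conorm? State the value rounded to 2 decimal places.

0.55

R1: ¬steady=1−0.44=0.56, ¬good=1−0.93=0.07; AND[min(a, b)] → w = 0.07
R2: fair=0.54, steady=0.44; AND[min(a, b)] → w = 0.44
R3: poor=0.18, unstable=0.55; AND[min(a, b)] → w = 0.18
R4: good=0.93, unstable=0.55; AND[min(a, b)] → w = 0.55
Rules with consequent 'weak': {R2, R3, R4} → strengths 0.44, 0.18, 0.55
Aggregate via t-conorm [max(a, b)]: 0.55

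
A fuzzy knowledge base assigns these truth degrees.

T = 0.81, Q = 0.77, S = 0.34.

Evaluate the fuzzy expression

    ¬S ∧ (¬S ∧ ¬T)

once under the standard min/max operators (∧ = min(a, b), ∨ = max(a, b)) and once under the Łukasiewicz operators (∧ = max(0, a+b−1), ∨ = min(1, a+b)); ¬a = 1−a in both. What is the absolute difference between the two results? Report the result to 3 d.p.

0.190

Under standard min/max:
  ¬S = 1 − 0.34 = 0.66
  ¬S = 1 − 0.34 = 0.66
  ¬T = 1 − 0.81 = 0.19
  ¬S ∧ ¬T = min(a, b) on (0.66, 0.19) = 0.19
  ¬S ∧ (¬S ∧ ¬T) = min(a, b) on (0.66, 0.19) = 0.19
  → value = 0.1900
Under Łukasiewicz:
  ¬S = 1 − 0.34 = 0.66
  ¬S = 1 − 0.34 = 0.66
  ¬T = 1 − 0.81 = 0.19
  ¬S ∧ ¬T = max(0, a+b−1) on (0.66, 0.19) = 0.00
  ¬S ∧ (¬S ∧ ¬T) = max(0, a+b−1) on (0.66, 0.00) = 0.00
  → value = 0.0000
|0.1900 − 0.0000| = 0.190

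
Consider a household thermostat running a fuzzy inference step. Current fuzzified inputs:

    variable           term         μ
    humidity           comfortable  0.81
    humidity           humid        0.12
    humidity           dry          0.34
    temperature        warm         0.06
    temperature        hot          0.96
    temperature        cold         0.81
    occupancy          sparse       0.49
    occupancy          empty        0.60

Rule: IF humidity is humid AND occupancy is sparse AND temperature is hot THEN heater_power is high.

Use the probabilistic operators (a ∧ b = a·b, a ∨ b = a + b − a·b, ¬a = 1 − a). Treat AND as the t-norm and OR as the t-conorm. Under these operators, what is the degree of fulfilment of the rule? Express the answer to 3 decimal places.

firing strength: humid=0.12, sparse=0.49, hot=0.96; AND[a·b] → w = 0.0564

0.056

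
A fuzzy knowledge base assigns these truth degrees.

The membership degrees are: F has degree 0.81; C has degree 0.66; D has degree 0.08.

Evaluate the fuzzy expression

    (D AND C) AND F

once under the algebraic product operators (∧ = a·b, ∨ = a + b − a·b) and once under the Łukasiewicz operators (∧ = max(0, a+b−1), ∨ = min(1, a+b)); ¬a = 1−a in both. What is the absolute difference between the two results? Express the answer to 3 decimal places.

0.043

Under algebraic product:
  D AND C = a·b on (0.0800, 0.6600) = 0.0528
  (D AND C) AND F = a·b on (0.0528, 0.8100) = 0.0428
  → value = 0.0428
Under Łukasiewicz:
  D AND C = max(0, a+b−1) on (0.08, 0.66) = 0.00
  (D AND C) AND F = max(0, a+b−1) on (0.00, 0.81) = 0.00
  → value = 0.0000
|0.0428 − 0.0000| = 0.043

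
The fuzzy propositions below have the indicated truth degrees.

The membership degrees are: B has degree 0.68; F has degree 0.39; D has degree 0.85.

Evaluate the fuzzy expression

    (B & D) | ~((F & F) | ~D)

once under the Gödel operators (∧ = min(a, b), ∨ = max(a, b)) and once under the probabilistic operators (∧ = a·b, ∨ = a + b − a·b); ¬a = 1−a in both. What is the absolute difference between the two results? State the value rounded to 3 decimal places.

Under Gödel:
  B & D = min(a, b) on (0.68, 0.85) = 0.68
  F & F = min(a, b) on (0.39, 0.39) = 0.39
  ~D = 1 − 0.85 = 0.15
  (F & F) | ~D = max(a, b) on (0.39, 0.15) = 0.39
  ~((F & F) | ~D) = 1 − 0.39 = 0.61
  (B & D) | ~((F & F) | ~D) = max(a, b) on (0.68, 0.61) = 0.68
  → value = 0.6800
Under probabilistic:
  B & D = a·b on (0.6800, 0.8500) = 0.5780
  F & F = a·b on (0.3900, 0.3900) = 0.1521
  ~D = 1 − 0.8500 = 0.1500
  (F & F) | ~D = a + b − a·b on (0.1521, 0.1500) = 0.2793
  ~((F & F) | ~D) = 1 − 0.2793 = 0.7207
  (B & D) | ~((F & F) | ~D) = a + b − a·b on (0.5780, 0.7207) = 0.8821
  → value = 0.8821
|0.6800 − 0.8821| = 0.202

0.202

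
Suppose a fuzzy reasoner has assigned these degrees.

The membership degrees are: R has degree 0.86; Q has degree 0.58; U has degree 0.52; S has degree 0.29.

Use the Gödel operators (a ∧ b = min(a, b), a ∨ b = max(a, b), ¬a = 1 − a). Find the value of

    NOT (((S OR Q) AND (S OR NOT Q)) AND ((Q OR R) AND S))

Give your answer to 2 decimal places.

0.71

S OR Q = max(a, b) on (0.29, 0.58) = 0.58
NOT Q = 1 − 0.58 = 0.42
S OR NOT Q = max(a, b) on (0.29, 0.42) = 0.42
(S OR Q) AND (S OR NOT Q) = min(a, b) on (0.58, 0.42) = 0.42
Q OR R = max(a, b) on (0.58, 0.86) = 0.86
(Q OR R) AND S = min(a, b) on (0.86, 0.29) = 0.29
((S OR Q) AND (S OR NOT Q)) AND ((Q OR R) AND S) = min(a, b) on (0.42, 0.29) = 0.29
NOT (((S OR Q) AND (S OR NOT Q)) AND ((Q OR R) AND S)) = 1 − 0.29 = 0.71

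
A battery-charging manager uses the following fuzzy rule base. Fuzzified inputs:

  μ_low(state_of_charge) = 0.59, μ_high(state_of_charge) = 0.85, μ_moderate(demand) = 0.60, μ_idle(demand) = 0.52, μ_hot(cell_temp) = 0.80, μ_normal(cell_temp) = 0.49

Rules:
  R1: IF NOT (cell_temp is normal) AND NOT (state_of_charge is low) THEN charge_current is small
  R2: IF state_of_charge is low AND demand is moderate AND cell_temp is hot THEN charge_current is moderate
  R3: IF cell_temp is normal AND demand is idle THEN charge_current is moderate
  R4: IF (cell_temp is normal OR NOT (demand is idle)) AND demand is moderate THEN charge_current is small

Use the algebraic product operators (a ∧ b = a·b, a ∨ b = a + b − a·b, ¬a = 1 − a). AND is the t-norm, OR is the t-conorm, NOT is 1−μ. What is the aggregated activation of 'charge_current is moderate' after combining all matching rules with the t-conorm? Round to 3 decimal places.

0.466

R1: ¬normal=1−0.49=0.51, ¬low=1−0.59=0.41; AND[a·b] → w = 0.2091
R2: low=0.59, moderate=0.60, hot=0.80; AND[a·b] → w = 0.2832
R3: normal=0.49, idle=0.52; AND[a·b] → w = 0.2548
R4: (normal=0.49 OR ¬idle=1−0.52=0.48) = 0.7348; AND[a·b] with moderate=0.60 → w = 0.4409
Rules with consequent 'moderate': {R2, R3} → strengths 0.2832, 0.2548
Aggregate via t-conorm [a + b − a·b]: 0.4658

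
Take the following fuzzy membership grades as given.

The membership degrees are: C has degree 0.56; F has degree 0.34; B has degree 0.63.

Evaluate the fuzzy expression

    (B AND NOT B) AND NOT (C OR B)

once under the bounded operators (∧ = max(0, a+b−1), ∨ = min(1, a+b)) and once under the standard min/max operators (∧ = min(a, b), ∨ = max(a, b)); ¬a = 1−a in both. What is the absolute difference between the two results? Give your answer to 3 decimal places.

0.370

Under bounded:
  NOT B = 1 − 0.63 = 0.37
  B AND NOT B = max(0, a+b−1) on (0.63, 0.37) = 0.00
  C OR B = min(1, a+b) on (0.56, 0.63) = 1.00
  NOT (C OR B) = 1 − 1.00 = 0.00
  (B AND NOT B) AND NOT (C OR B) = max(0, a+b−1) on (0.00, 0.00) = 0.00
  → value = 0.0000
Under standard min/max:
  NOT B = 1 − 0.63 = 0.37
  B AND NOT B = min(a, b) on (0.63, 0.37) = 0.37
  C OR B = max(a, b) on (0.56, 0.63) = 0.63
  NOT (C OR B) = 1 − 0.63 = 0.37
  (B AND NOT B) AND NOT (C OR B) = min(a, b) on (0.37, 0.37) = 0.37
  → value = 0.3700
|0.0000 − 0.3700| = 0.370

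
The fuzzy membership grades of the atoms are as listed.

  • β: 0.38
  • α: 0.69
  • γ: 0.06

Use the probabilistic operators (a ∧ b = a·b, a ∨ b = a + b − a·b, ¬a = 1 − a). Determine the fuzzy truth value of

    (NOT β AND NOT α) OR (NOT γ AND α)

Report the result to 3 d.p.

NOT β = 1 − 0.3800 = 0.6200
NOT α = 1 − 0.6900 = 0.3100
NOT β AND NOT α = a·b on (0.6200, 0.3100) = 0.1922
NOT γ = 1 − 0.0600 = 0.9400
NOT γ AND α = a·b on (0.9400, 0.6900) = 0.6486
(NOT β AND NOT α) OR (NOT γ AND α) = a + b − a·b on (0.1922, 0.6486) = 0.7161

0.716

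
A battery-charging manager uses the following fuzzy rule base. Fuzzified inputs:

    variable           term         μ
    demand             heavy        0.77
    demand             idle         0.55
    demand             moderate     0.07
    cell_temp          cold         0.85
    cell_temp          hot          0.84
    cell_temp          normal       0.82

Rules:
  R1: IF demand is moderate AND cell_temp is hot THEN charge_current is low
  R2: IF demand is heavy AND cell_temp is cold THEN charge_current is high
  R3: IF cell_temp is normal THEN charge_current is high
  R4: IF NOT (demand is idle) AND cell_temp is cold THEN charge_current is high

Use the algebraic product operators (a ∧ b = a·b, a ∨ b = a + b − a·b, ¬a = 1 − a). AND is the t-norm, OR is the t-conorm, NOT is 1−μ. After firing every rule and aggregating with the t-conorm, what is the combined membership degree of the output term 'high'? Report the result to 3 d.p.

R1: moderate=0.07, hot=0.84; AND[a·b] → w = 0.0588
R2: heavy=0.77, cold=0.85; AND[a·b] → w = 0.6545
R3: normal=0.82 → w = 0.8200
R4: ¬idle=1−0.55=0.45, cold=0.85; AND[a·b] → w = 0.3825
Rules with consequent 'high': {R2, R3, R4} → strengths 0.6545, 0.8200, 0.3825
Aggregate via t-conorm [a + b − a·b]: 0.9616

0.962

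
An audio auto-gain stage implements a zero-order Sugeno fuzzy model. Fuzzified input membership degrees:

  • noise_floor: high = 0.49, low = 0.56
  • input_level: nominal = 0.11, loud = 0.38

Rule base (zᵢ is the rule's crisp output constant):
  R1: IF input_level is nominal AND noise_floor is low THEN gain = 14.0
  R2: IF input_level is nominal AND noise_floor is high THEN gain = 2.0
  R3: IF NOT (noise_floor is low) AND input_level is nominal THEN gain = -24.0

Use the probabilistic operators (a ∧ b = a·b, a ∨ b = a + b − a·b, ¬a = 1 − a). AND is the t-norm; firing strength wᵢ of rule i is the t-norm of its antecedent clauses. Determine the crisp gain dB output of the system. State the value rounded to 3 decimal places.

R1 (z=14.0): nominal=0.11, low=0.56; AND[a·b] → w = 0.0616
R2 (z=2.0): nominal=0.11, high=0.49; AND[a·b] → w = 0.0539
R3 (z=-24.0): ¬low=1−0.56=0.44, nominal=0.11; AND[a·b] → w = 0.0484
Weighted average = (0.0616·14.0 + 0.0539·2.0 + 0.0484·-24.0) / (0.0616 + 0.0539 + 0.0484)
  = -0.1914 / 0.1639 = -1.168

-1.168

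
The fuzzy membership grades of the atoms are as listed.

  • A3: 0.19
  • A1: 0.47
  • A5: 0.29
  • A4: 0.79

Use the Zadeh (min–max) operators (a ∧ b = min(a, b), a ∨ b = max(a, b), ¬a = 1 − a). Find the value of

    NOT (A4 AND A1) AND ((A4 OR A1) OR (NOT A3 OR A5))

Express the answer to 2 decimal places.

0.53

A4 AND A1 = min(a, b) on (0.79, 0.47) = 0.47
NOT (A4 AND A1) = 1 − 0.47 = 0.53
A4 OR A1 = max(a, b) on (0.79, 0.47) = 0.79
NOT A3 = 1 − 0.19 = 0.81
NOT A3 OR A5 = max(a, b) on (0.81, 0.29) = 0.81
(A4 OR A1) OR (NOT A3 OR A5) = max(a, b) on (0.79, 0.81) = 0.81
NOT (A4 AND A1) AND ((A4 OR A1) OR (NOT A3 OR A5)) = min(a, b) on (0.53, 0.81) = 0.53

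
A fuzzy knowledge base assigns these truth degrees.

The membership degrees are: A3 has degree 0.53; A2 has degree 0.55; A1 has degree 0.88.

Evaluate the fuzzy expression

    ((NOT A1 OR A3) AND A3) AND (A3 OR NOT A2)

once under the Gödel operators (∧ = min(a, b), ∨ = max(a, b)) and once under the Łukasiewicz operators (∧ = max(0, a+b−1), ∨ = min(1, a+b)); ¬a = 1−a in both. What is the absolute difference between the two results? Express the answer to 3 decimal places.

Under Gödel:
  NOT A1 = 1 − 0.88 = 0.12
  NOT A1 OR A3 = max(a, b) on (0.12, 0.53) = 0.53
  (NOT A1 OR A3) AND A3 = min(a, b) on (0.53, 0.53) = 0.53
  NOT A2 = 1 − 0.55 = 0.45
  A3 OR NOT A2 = max(a, b) on (0.53, 0.45) = 0.53
  ((NOT A1 OR A3) AND A3) AND (A3 OR NOT A2) = min(a, b) on (0.53, 0.53) = 0.53
  → value = 0.5300
Under Łukasiewicz:
  NOT A1 = 1 − 0.88 = 0.12
  NOT A1 OR A3 = min(1, a+b) on (0.12, 0.53) = 0.65
  (NOT A1 OR A3) AND A3 = max(0, a+b−1) on (0.65, 0.53) = 0.18
  NOT A2 = 1 − 0.55 = 0.45
  A3 OR NOT A2 = min(1, a+b) on (0.53, 0.45) = 0.98
  ((NOT A1 OR A3) AND A3) AND (A3 OR NOT A2) = max(0, a+b−1) on (0.18, 0.98) = 0.16
  → value = 0.1600
|0.5300 − 0.1600| = 0.370

0.370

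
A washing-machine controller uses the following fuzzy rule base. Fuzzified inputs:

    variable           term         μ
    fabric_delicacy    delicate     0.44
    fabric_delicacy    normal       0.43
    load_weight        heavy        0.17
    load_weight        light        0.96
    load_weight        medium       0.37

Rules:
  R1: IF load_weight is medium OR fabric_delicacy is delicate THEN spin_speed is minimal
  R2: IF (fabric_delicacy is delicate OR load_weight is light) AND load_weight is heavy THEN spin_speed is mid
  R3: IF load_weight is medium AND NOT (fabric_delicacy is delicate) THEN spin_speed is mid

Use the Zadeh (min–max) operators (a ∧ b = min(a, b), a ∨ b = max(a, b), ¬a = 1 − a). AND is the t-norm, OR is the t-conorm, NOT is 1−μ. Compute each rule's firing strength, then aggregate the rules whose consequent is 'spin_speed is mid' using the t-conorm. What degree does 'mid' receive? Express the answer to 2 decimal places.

0.37

R1: medium=0.37, delicate=0.44; OR[max(a, b)] → w = 0.44
R2: (delicate=0.44 OR light=0.96) = 0.96; AND[min(a, b)] with heavy=0.17 → w = 0.17
R3: medium=0.37, ¬delicate=1−0.44=0.56; AND[min(a, b)] → w = 0.37
Rules with consequent 'mid': {R2, R3} → strengths 0.17, 0.37
Aggregate via t-conorm [max(a, b)]: 0.37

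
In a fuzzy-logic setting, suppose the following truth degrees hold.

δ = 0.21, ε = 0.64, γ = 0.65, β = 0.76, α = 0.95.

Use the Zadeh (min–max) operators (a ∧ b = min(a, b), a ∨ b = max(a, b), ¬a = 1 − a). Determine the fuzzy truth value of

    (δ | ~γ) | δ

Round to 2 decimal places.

0.35

~γ = 1 − 0.65 = 0.35
δ | ~γ = max(a, b) on (0.21, 0.35) = 0.35
(δ | ~γ) | δ = max(a, b) on (0.35, 0.21) = 0.35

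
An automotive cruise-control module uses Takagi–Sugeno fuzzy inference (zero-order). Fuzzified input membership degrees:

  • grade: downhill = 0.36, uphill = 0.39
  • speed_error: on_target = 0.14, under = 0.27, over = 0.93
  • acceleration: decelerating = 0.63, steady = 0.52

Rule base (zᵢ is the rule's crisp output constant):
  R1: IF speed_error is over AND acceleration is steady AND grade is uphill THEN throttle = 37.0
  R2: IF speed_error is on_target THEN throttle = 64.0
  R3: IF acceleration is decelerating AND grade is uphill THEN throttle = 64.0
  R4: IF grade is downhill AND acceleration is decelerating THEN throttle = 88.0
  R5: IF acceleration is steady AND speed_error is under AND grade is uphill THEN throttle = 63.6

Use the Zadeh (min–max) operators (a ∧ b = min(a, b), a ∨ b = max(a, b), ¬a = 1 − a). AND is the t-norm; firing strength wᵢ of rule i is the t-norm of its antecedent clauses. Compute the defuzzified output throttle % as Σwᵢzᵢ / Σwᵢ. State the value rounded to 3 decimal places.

62.711

R1 (z=37.0): over=0.93, steady=0.52, uphill=0.39; AND[min(a, b)] → w = 0.39
R2 (z=64.0): on_target=0.14 → w = 0.14
R3 (z=64.0): decelerating=0.63, uphill=0.39; AND[min(a, b)] → w = 0.39
R4 (z=88.0): downhill=0.36, decelerating=0.63; AND[min(a, b)] → w = 0.36
R5 (z=63.6): steady=0.52, under=0.27, uphill=0.39; AND[min(a, b)] → w = 0.27
Weighted average = (0.39·37.0 + 0.14·64.0 + 0.39·64.0 + 0.36·88.0 + 0.27·63.6) / (0.39 + 0.14 + 0.39 + 0.36 + 0.27)
  = 97.2020 / 1.5500 = 62.711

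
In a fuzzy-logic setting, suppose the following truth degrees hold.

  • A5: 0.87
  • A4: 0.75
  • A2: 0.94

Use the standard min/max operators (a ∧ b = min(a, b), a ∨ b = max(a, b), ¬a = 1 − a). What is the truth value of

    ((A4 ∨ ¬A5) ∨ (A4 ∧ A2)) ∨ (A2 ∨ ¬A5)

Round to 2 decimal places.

0.94

¬A5 = 1 − 0.87 = 0.13
A4 ∨ ¬A5 = max(a, b) on (0.75, 0.13) = 0.75
A4 ∧ A2 = min(a, b) on (0.75, 0.94) = 0.75
(A4 ∨ ¬A5) ∨ (A4 ∧ A2) = max(a, b) on (0.75, 0.75) = 0.75
¬A5 = 1 − 0.87 = 0.13
A2 ∨ ¬A5 = max(a, b) on (0.94, 0.13) = 0.94
((A4 ∨ ¬A5) ∨ (A4 ∧ A2)) ∨ (A2 ∨ ¬A5) = max(a, b) on (0.75, 0.94) = 0.94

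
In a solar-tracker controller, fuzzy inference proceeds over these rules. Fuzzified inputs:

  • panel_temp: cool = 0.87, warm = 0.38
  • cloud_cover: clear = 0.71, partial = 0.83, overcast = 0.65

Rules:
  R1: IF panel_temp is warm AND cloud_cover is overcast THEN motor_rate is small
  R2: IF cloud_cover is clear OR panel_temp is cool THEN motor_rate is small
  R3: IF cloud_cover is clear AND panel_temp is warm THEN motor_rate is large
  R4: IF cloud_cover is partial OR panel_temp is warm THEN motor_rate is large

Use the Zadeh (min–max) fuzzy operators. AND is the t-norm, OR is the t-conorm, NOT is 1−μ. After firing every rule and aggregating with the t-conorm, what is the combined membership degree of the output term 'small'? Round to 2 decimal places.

0.87

R1: warm=0.38, overcast=0.65; AND[min(a, b)] → w = 0.38
R2: clear=0.71, cool=0.87; OR[max(a, b)] → w = 0.87
R3: clear=0.71, warm=0.38; AND[min(a, b)] → w = 0.38
R4: partial=0.83, warm=0.38; OR[max(a, b)] → w = 0.83
Rules with consequent 'small': {R1, R2} → strengths 0.38, 0.87
Aggregate via t-conorm [max(a, b)]: 0.87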